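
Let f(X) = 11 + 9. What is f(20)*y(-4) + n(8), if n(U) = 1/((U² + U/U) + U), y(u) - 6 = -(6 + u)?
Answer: 5841/73 ≈ 80.014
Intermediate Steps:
y(u) = -u (y(u) = 6 - (6 + u) = 6 + (-6 - u) = -u)
n(U) = 1/(1 + U + U²) (n(U) = 1/((U² + 1) + U) = 1/((1 + U²) + U) = 1/(1 + U + U²))
f(X) = 20
f(20)*y(-4) + n(8) = 20*(-1*(-4)) + 1/(1 + 8 + 8²) = 20*4 + 1/(1 + 8 + 64) = 80 + 1/73 = 5841/73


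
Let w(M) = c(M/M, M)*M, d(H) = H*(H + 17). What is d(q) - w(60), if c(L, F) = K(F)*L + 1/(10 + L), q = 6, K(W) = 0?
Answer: 1458/11 ≈ 132.55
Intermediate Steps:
c(L, F) = 1/(10 + L) (c(L, F) = 0*L + 1/(10 + L) = 0 + 1/(10 + L) = 1/(10 + L))
d(H) = H*(17 + H)
w(M) = M/11 (w(M) = M/(10 + M/M) = M/(10 + 1) = M/11)
d(q) - w(60) = 6*(17 + 6) - 60/11 = 6*23 - 1*60/11 = 138 - 60/11 = 1458/11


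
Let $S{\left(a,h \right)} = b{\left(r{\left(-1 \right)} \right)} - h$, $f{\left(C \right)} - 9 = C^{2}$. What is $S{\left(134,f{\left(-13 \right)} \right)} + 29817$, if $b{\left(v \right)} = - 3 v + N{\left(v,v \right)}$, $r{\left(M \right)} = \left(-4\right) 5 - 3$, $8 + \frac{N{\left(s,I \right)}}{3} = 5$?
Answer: $29699$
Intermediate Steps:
$N{\left(s,I \right)} = -9$ ($N{\left(s,I \right)} = -24 + 3 \cdot 5 = -24 + 15 = -9$)
$r{\left(M \right)} = -23$ ($r{\left(M \right)} = -20 - 3 = -23$)
$b{\left(v \right)} = -9 - 3 v$ ($b{\left(v \right)} = - 3 v - 9 = -9 - 3 v$)
$f{\left(C \right)} = 9 + C^{2}$
$S{\left(a,h \right)} = 60 - h$ ($S{\left(a,h \right)} = \left(-9 - -69\right) - h = \left(-9 + 69\right) - h = 60 - h$)
$S{\left(134,f{\left(-13 \right)} \right)} + 29817 = \left(60 - \left(9 + \left(-13\right)^{2}\right)\right) + 29817 = \left(60 - \left(9 + 169\right)\right) + 29817 = \left(60 - 178\right) + 29817 = -118 + 29817 = 29699$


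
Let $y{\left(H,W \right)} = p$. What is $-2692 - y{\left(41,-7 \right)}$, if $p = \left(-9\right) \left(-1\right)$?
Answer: $-2701$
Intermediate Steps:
$p = 9$
$y{\left(H,W \right)} = 9$
$-2692 - y{\left(41,-7 \right)} = -2692 - 9 = -2701$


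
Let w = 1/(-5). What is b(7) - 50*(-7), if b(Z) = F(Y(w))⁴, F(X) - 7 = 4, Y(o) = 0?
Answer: 14991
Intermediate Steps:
w = -⅕ (w = 1*(-⅕) = -⅕ ≈ -0.20000)
F(X) = 11 (F(X) = 7 + 4 = 11)
b(Z) = 14641 (b(Z) = 11⁴ = 14641)
b(7) - 50*(-7) = 14641 - 50*(-7) = 14641 + 350 = 14991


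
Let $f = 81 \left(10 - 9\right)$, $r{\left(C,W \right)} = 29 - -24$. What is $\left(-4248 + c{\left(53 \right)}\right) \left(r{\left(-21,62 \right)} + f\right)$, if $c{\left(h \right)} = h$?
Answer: $-562130$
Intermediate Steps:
$r{\left(C,W \right)} = 53$ ($r{\left(C,W \right)} = 29 + 24 = 53$)
$f = 81$ ($f = 81 \left(10 - 9\right) = 81 \cdot 1 = 81$)
$\left(-4248 + c{\left(53 \right)}\right) \left(r{\left(-21,62 \right)} + f\right) = \left(-4248 + 53\right) \left(53 + 81\right) = \left(-4195\right) 134 = -562130$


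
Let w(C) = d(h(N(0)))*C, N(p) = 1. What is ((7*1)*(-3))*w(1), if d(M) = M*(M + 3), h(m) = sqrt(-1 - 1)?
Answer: 42 - 63*I*sqrt(2) ≈ 42.0 - 89.095*I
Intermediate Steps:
h(m) = I*sqrt(2) (h(m) = sqrt(-2) = I*sqrt(2))
d(M) = M*(3 + M)
w(C) = I*C*sqrt(2)*(3 + I*sqrt(2)) (w(C) = ((I*sqrt(2))*(3 + I*sqrt(2)))*C = (I*sqrt(2)*(3 + I*sqrt(2)))*C = I*C*sqrt(2)*(3 + I*sqrt(2)))
((7*1)*(-3))*w(1) = ((7*1)*(-3))*(1*(-2 + 3*I*sqrt(2))) = (7*(-3))*(-2 + 3*I*sqrt(2)) = -21*(-2 + 3*I*sqrt(2)) = 42 - 63*I*sqrt(2)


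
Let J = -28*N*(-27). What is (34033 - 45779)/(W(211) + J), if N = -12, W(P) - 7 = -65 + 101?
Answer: 11746/9029 ≈ 1.3009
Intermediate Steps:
W(P) = 43 (W(P) = 7 + (-65 + 101) = 7 + 36 = 43)
J = -9072 (J = -28*(-12)*(-27) = 336*(-27) = -9072)
(34033 - 45779)/(W(211) + J) = (34033 - 45779)/(43 - 9072) = -11746/(-9029) = -11746*(-1/9029) = 11746/9029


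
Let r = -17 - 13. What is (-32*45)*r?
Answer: 43200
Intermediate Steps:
r = -30
(-32*45)*r = -32*45*(-30) = -1440*(-30) = 43200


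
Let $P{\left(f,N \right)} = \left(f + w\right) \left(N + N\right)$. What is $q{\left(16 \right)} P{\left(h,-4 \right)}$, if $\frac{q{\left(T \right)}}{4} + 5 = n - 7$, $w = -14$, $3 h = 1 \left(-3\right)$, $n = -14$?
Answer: $-12480$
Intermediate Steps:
$h = -1$ ($h = \frac{1 \left(-3\right)}{3} = \frac{1}{3} \left(-3\right) = -1$)
$q{\left(T \right)} = -104$ ($q{\left(T \right)} = -20 + 4 \left(-14 - 7\right) = -20 + 4 \left(-21\right) = -20 - 84 = -104$)
$P{\left(f,N \right)} = 2 N \left(-14 + f\right)$ ($P{\left(f,N \right)} = \left(f - 14\right) \left(N + N\right) = \left(-14 + f\right) 2 N = 2 N \left(-14 + f\right)$)
$q{\left(16 \right)} P{\left(h,-4 \right)} = - 104 \cdot 2 \left(-4\right) \left(-14 - 1\right) = - 104 \cdot 2 \left(-4\right) \left(-15\right) = \left(-104\right) 120 = -12480$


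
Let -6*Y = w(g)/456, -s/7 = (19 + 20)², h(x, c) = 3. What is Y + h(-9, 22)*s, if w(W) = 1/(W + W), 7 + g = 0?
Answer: -1223468063/38304 ≈ -31941.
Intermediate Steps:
g = -7 (g = -7 + 0 = -7)
w(W) = 1/(2*W)
s = -10647 (s = -7*(19 + 20)² = -7*39² = -7*1521 = -10647)
Y = 1/38304 (Y = -(½)/(-7)/(6*456) = -(½)*(-⅐)/(6*456) = -(-1)/(84*456) = -⅙*(-1/6384) = 1/38304 ≈ 2.6107e-5)
Y + h(-9, 22)*s = 1/38304 + 3*(-10647) = 1/38304 - 31941 = -1223468063/38304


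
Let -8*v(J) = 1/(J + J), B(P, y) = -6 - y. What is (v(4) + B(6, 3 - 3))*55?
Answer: -21175/64 ≈ -330.86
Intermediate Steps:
v(J) = -1/(16*J) (v(J) = -1/(8*(J + J)) = -1/(2*J)/8 = -1/(16*J))
(v(4) + B(6, 3 - 3))*55 = (-1/16/4 + (-6 - (3 - 3)))*55 = (-1/16*¼ + (-6 - 1*0))*55 = (-1/64 + (-6 + 0))*55 = (-1/64 - 6)*55 = -385/64*55 = -21175/64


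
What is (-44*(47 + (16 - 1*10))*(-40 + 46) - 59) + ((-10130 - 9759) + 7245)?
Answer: -26695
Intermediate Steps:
(-44*(47 + (16 - 1*10))*(-40 + 46) - 59) + ((-10130 - 9759) + 7245) = (-44*(47 + (16 - 10))*6 - 59) + (-19889 + 7245) = (-44*(47 + 6)*6 - 59) - 12644 = (-2332*6 - 59) - 12644 = (-44*318 - 59) - 12644 = (-13992 - 59) - 12644 = -14051 - 12644 = -26695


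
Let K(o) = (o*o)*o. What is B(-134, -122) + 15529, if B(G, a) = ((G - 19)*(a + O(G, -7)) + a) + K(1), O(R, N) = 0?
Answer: 34074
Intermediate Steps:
K(o) = o**3 (K(o) = o**2*o = o**3)
B(G, a) = 1 + a + a*(-19 + G) (B(G, a) = ((G - 19)*(a + 0) + a) + 1**3 = ((-19 + G)*a + a) + 1 = (a*(-19 + G) + a) + 1 = (a + a*(-19 + G)) + 1 = 1 + a + a*(-19 + G))
B(-134, -122) + 15529 = (1 - 18*(-122) - 134*(-122)) + 15529 = (1 + 2196 + 16348) + 15529 = 18545 + 15529 = 34074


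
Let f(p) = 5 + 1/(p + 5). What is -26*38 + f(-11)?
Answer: -5899/6 ≈ -983.17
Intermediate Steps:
f(p) = 5 + 1/(5 + p)
-26*38 + f(-11) = -26*38 + (26 + 5*(-11))/(5 - 11) = -988 + (26 - 55)/(-6) = -988 - ⅙*(-29) = -988 + 29/6 = -5899/6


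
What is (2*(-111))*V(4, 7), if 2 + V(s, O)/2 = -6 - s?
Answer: 5328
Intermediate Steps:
V(s, O) = -16 - 2*s (V(s, O) = -4 + 2*(-6 - s) = -4 + (-12 - 2*s) = -16 - 2*s)
(2*(-111))*V(4, 7) = (2*(-111))*(-16 - 2*4) = -222*(-16 - 8) = -222*(-24) = 5328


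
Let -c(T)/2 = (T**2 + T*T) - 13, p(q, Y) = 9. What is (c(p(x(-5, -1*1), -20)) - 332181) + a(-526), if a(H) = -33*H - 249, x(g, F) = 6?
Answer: -315370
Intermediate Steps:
c(T) = 26 - 4*T**2 (c(T) = -2*((T**2 + T*T) - 13) = -2*((T**2 + T**2) - 13) = -2*(2*T**2 - 13) = -2*(-13 + 2*T**2) = 26 - 4*T**2)
a(H) = -249 - 33*H
(c(p(x(-5, -1*1), -20)) - 332181) + a(-526) = ((26 - 4*9**2) - 332181) + (-249 - 33*(-526)) = ((26 - 4*81) - 332181) + (-249 + 17358) = ((26 - 324) - 332181) + 17109 = (-298 - 332181) + 17109 = -332479 + 17109 = -315370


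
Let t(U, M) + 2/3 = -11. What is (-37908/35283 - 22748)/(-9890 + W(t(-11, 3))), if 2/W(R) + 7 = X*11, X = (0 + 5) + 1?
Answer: 3946389994/1715659397 ≈ 2.3002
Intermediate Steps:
X = 6 (X = 5 + 1 = 6)
t(U, M) = -35/3 (t(U, M) = -2/3 - 11 = -35/3)
W(R) = 2/59 (W(R) = 2/(-7 + 6*11) = 2/(-7 + 66) = 2/59)
(-37908/35283 - 22748)/(-9890 + W(t(-11, 3))) = (-37908/35283 - 22748)/(-9890 + 2/59) = (-37908*1/35283 - 22748)/(-583508/59) = (-12636/11761 - 22748)*(-59/583508) = -267551864/11761*(-59/583508) = 3946389994/1715659397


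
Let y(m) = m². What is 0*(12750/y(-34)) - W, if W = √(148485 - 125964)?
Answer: -√22521 ≈ -150.07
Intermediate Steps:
W = √22521 ≈ 150.07
0*(12750/y(-34)) - W = 0*(12750/((-34)²)) - √22521 = 0*(12750/1156) - √22521 = 0*(12750*(1/1156)) - √22521 = 0*(375/34) - √22521 = 0 - √22521 = -√22521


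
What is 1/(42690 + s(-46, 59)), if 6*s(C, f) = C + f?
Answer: 6/256153 ≈ 2.3423e-5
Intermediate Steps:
s(C, f) = C/6 + f/6 (s(C, f) = (C + f)/6 = C/6 + f/6)
1/(42690 + s(-46, 59)) = 1/(42690 + ((1/6)*(-46) + (1/6)*59)) = 1/(42690 + (-23/3 + 59/6)) = 1/(42690 + 13/6) = 1/(256153/6) = 6/256153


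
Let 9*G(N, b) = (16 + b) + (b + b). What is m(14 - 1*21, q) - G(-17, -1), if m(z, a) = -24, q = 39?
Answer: -229/9 ≈ -25.444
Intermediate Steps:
G(N, b) = 16/9 + b/3 (G(N, b) = ((16 + b) + (b + b))/9 = ((16 + b) + 2*b)/9 = (16 + 3*b)/9 = 16/9 + b/3)
m(14 - 1*21, q) - G(-17, -1) = -24 - (16/9 + (⅓)*(-1)) = -24 - (16/9 - ⅓) = -24 - 1*13/9 = -24 - 13/9 = -229/9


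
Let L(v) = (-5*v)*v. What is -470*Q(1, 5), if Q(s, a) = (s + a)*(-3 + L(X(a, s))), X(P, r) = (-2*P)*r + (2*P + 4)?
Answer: 234060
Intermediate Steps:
X(P, r) = 4 + 2*P - 2*P*r (X(P, r) = -2*P*r + (4 + 2*P) = 4 + 2*P - 2*P*r)
L(v) = -5*v²
Q(s, a) = (-3 - 5*(4 + 2*a - 2*a*s)²)*(a + s) (Q(s, a) = (s + a)*(-3 - 5*(4 + 2*a - 2*a*s)²) = (a + s)*(-3 - 5*(4 + 2*a - 2*a*s)²) = (-3 - 5*(4 + 2*a - 2*a*s)²)*(a + s))
-470*Q(1, 5) = -470*(-3*5 - 3*1 - 20*5*(2 + 5 - 1*5*1)² - 20*1*(2 + 5 - 1*5*1)²) = -470*(-15 - 3 - 20*5*(2 + 5 - 5)² - 20*1*(2 + 5 - 5)²) = -470*(-15 - 3 - 20*5*2² - 20*1*2²) = -470*(-15 - 3 - 20*5*4 - 20*1*4) = -470*(-15 - 3 - 400 - 80) = -470*(-498) = 234060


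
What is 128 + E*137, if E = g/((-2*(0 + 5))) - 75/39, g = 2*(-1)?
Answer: -7024/65 ≈ -108.06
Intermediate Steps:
g = -2
E = -112/65 (E = -2*(-1/(2*(0 + 5))) - 75/39 = -2/((-2*5)) - 75*1/39 = -2/(-10) - 25/13 = -2*(-1/10) - 25/13 = 1/5 - 25/13 = -112/65 ≈ -1.7231)
128 + E*137 = 128 - 112/65*137 = 128 - 15344/65 = -7024/65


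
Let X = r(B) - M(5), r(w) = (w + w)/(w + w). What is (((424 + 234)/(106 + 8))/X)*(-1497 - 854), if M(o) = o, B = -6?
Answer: 773479/228 ≈ 3392.5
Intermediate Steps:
r(w) = 1 (r(w) = (2*w)/((2*w)) = (2*w)*(1/(2*w)) = 1)
X = -4 (X = 1 - 1*5 = 1 - 5 = -4)
(((424 + 234)/(106 + 8))/X)*(-1497 - 854) = (((424 + 234)/(106 + 8))/(-4))*(-1497 - 854) = ((658/114)*(-1/4))*(-2351) = ((658*(1/114))*(-1/4))*(-2351) = ((329/57)*(-1/4))*(-2351) = -329/228*(-2351) = 773479/228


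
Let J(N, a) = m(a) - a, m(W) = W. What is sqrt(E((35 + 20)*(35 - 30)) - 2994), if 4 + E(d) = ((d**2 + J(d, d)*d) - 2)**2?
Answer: sqrt(5718835131) ≈ 75623.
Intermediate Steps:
J(N, a) = 0 (J(N, a) = a - a = 0)
E(d) = -4 + (-2 + d**2)**2 (E(d) = -4 + ((d**2 + 0*d) - 2)**2 = -4 + ((d**2 + 0) - 2)**2 = -4 + (d**2 - 2)**2 = -4 + (-2 + d**2)**2)
sqrt(E((35 + 20)*(35 - 30)) - 2994) = sqrt((-4 + (-2 + ((35 + 20)*(35 - 30))**2)**2) - 2994) = sqrt((-4 + (-2 + (55*5)**2)**2) - 2994) = sqrt((-4 + (-2 + 275**2)**2) - 2994) = sqrt((-4 + (-2 + 75625)**2) - 2994) = sqrt((-4 + 75623**2) - 2994) = sqrt((-4 + 5718838129) - 2994) = sqrt(5718838125 - 2994) = sqrt(5718835131)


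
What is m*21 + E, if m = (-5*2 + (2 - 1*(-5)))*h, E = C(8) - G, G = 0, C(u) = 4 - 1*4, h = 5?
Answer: -315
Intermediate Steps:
C(u) = 0 (C(u) = 4 - 4 = 0)
E = 0 (E = 0 - 1*0 = 0 + 0 = 0)
m = -15 (m = (-5*2 + (2 - 1*(-5)))*5 = (-10 + (2 + 5))*5 = (-10 + 7)*5 = -3*5 = -15)
m*21 + E = -15*21 + 0 = -315 + 0 = -315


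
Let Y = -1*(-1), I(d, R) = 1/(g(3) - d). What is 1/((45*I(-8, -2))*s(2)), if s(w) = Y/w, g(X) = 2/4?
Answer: 17/45 ≈ 0.37778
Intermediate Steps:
g(X) = 1/2 (g(X) = 2*(1/4) = 1/2)
I(d, R) = 1/(1/2 - d)
Y = 1
s(w) = 1/w
1/((45*I(-8, -2))*s(2)) = 1/((45*(-2/(-1 + 2*(-8))))/2) = 1/((45*(-2/(-1 - 16)))*(1/2)) = 1/((45*(-2/(-17)))*(1/2)) = 1/((45*(-2*(-1/17)))*(1/2)) = 1/((45*(2/17))*(1/2)) = 1/((90/17)*(1/2)) = 1/(45/17) = 17/45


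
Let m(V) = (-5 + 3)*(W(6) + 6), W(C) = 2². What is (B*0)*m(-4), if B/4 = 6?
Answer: 0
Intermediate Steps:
B = 24 (B = 4*6 = 24)
W(C) = 4
m(V) = -20 (m(V) = (-5 + 3)*(4 + 6) = -2*10 = -20)
(B*0)*m(-4) = (24*0)*(-20) = 0*(-20) = 0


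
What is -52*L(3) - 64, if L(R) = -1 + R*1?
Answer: -168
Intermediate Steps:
L(R) = -1 + R
-52*L(3) - 64 = -52*(-1 + 3) - 64 = -52*2 - 64 = -104 - 64 = -168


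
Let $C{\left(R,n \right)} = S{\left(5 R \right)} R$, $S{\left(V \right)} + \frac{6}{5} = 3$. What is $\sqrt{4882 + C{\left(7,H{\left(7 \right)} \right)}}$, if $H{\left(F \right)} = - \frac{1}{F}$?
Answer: $\frac{\sqrt{122365}}{5} \approx 69.961$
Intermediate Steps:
$S{\left(V \right)} = \frac{9}{5}$ ($S{\left(V \right)} = - \frac{6}{5} + 3 = \frac{9}{5}$)
$C{\left(R,n \right)} = \frac{9 R}{5}$
$\sqrt{4882 + C{\left(7,H{\left(7 \right)} \right)}} = \sqrt{4882 + \frac{9}{5} \cdot 7} = \sqrt{4882 + \frac{63}{5}} = \sqrt{\frac{24473}{5}} = \frac{\sqrt{122365}}{5}$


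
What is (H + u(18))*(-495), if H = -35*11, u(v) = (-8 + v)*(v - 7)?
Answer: 136125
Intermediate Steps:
u(v) = (-8 + v)*(-7 + v)
H = -385
(H + u(18))*(-495) = (-385 + (56 + 18² - 15*18))*(-495) = (-385 + (56 + 324 - 270))*(-495) = (-385 + 110)*(-495) = -275*(-495) = 136125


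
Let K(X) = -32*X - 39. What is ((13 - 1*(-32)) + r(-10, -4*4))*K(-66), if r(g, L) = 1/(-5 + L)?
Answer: 652304/7 ≈ 93186.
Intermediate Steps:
K(X) = -39 - 32*X
((13 - 1*(-32)) + r(-10, -4*4))*K(-66) = ((13 - 1*(-32)) + 1/(-5 - 4*4))*(-39 - 32*(-66)) = ((13 + 32) + 1/(-5 - 16))*(-39 + 2112) = (45 + 1/(-21))*2073 = (45 - 1/21)*2073 = (944/21)*2073 = 652304/7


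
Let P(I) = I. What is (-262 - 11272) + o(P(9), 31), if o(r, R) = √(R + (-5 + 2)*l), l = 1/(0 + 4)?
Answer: -23057/2 ≈ -11529.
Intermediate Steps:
l = ¼ (l = 1/4 = ¼ ≈ 0.25000)
o(r, R) = √(-¾ + R) (o(r, R) = √(R + (-5 + 2)*(¼)) = √(R - 3*¼) = √(R - ¾) = √(-¾ + R))
(-262 - 11272) + o(P(9), 31) = (-262 - 11272) + √(-3 + 4*31)/2 = -11534 + √(-3 + 124)/2 = -11534 + √121/2 = -11534 + (½)*11 = -11534 + 11/2 = -23057/2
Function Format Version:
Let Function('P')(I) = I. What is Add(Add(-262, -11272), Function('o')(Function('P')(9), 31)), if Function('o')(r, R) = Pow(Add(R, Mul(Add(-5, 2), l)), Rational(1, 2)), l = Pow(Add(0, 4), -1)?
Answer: Rational(-23057, 2) ≈ -11529.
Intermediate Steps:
l = Rational(1, 4) (l = Pow(4, -1) = Rational(1, 4) ≈ 0.25000)
Function('o')(r, R) = Pow(Add(Rational(-3, 4), R), Rational(1, 2)) (Function('o')(r, R) = Pow(Add(R, Mul(Add(-5, 2), Rational(1, 4))), Rational(1, 2)) = Pow(Add(R, Mul(-3, Rational(1, 4))), Rational(1, 2)) = Pow(Add(R, Rational(-3, 4)), Rational(1, 2)) = Pow(Add(Rational(-3, 4), R), Rational(1, 2)))
Add(Add(-262, -11272), Function('o')(Function('P')(9), 31)) = Add(Add(-262, -11272), Mul(Rational(1, 2), Pow(Add(-3, Mul(4, 31)), Rational(1, 2)))) = Add(-11534, Mul(Rational(1, 2), Pow(Add(-3, 124), Rational(1, 2)))) = Add(-11534, Mul(Rational(1, 2), Pow(121, Rational(1, 2)))) = Add(-11534, Mul(Rational(1, 2), 11)) = Add(-11534, Rational(11, 2)) = Rational(-23057, 2)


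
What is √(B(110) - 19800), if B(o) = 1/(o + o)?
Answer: I*√239579945/110 ≈ 140.71*I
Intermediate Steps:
B(o) = 1/(2*o)
√(B(110) - 19800) = √((½)/110 - 19800) = √((½)*(1/110) - 19800) = √(1/220 - 19800) = √(-4355999/220) = I*√239579945/110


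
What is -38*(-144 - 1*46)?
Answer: 7220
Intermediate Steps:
-38*(-144 - 1*46) = -38*(-144 - 46) = -38*(-190) = 7220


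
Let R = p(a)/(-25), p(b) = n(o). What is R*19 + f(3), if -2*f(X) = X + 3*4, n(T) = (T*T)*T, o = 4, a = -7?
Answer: -2807/50 ≈ -56.140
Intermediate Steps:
n(T) = T**3 (n(T) = T**2*T = T**3)
p(b) = 64 (p(b) = 4**3 = 64)
R = -64/25 (R = 64/(-25) = 64*(-1/25) = -64/25 ≈ -2.5600)
f(X) = -6 - X/2 (f(X) = -(X + 3*4)/2 = -(X + 12)/2 = -(12 + X)/2 = -6 - X/2)
R*19 + f(3) = -64/25*19 + (-6 - 1/2*3) = -1216/25 + (-6 - 3/2) = -1216/25 - 15/2 = -2807/50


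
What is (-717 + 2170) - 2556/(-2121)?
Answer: 1028123/707 ≈ 1454.2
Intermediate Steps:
(-717 + 2170) - 2556/(-2121) = 1453 - 2556*(-1/2121) = 1453 + 852/707 = 1028123/707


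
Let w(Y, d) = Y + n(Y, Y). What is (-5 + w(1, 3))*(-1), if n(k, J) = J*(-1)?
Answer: 5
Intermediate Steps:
n(k, J) = -J
w(Y, d) = 0 (w(Y, d) = Y - Y = 0)
(-5 + w(1, 3))*(-1) = (-5 + 0)*(-1) = -5*(-1) = 5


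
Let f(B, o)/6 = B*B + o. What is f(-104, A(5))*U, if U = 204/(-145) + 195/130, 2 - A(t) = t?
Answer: 875853/145 ≈ 6040.4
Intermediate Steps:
A(t) = 2 - t
f(B, o) = 6*o + 6*B**2 (f(B, o) = 6*(B*B + o) = 6*(B**2 + o) = 6*(o + B**2) = 6*o + 6*B**2)
U = 27/290 (U = 204*(-1/145) + 195*(1/130) = -204/145 + 3/2 = 27/290 ≈ 0.093103)
f(-104, A(5))*U = (6*(2 - 1*5) + 6*(-104)**2)*(27/290) = (6*(2 - 5) + 6*10816)*(27/290) = (6*(-3) + 64896)*(27/290) = (-18 + 64896)*(27/290) = 64878*(27/290) = 875853/145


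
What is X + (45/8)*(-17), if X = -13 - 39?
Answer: -1181/8 ≈ -147.63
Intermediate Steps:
X = -52
X + (45/8)*(-17) = -52 + (45/8)*(-17) = -52 - 765/8 = -1181/8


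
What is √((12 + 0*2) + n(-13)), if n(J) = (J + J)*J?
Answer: 5*√14 ≈ 18.708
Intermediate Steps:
n(J) = 2*J² (n(J) = (2*J)*J = 2*J²)
√((12 + 0*2) + n(-13)) = √((12 + 0*2) + 2*(-13)²) = √((12 + 0) + 2*169) = √(12 + 338) = √350 = 5*√14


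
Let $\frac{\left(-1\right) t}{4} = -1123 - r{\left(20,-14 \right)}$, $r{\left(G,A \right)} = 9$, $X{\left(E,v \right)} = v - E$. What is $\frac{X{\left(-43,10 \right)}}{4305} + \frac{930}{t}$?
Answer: $\frac{2121817}{9746520} \approx 0.2177$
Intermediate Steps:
$t = 4528$ ($t = - 4 \left(-1123 - 9\right) = \left(-4\right) \left(-1132\right) = 4528$)
$\frac{X{\left(-43,10 \right)}}{4305} + \frac{930}{t} = \frac{10 - -43}{4305} + \frac{930}{4528} = \left(10 + 43\right) \frac{1}{4305} + 930 \cdot \frac{1}{4528} = 53 \cdot \frac{1}{4305} + \frac{465}{2264} = \frac{53}{4305} + \frac{465}{2264} = \frac{2121817}{9746520}$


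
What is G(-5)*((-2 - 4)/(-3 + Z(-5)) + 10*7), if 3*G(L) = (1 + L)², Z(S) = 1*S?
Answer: 1132/3 ≈ 377.33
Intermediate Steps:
Z(S) = S
G(L) = (1 + L)²/3
G(-5)*((-2 - 4)/(-3 + Z(-5)) + 10*7) = ((1 - 5)²/3)*((-2 - 4)/(-3 - 5) + 10*7) = ((⅓)*(-4)²)*(-6/(-8) + 70) = ((⅓)*16)*(-6*(-⅛) + 70) = 16*(¾ + 70)/3 = (16/3)*(283/4) = 1132/3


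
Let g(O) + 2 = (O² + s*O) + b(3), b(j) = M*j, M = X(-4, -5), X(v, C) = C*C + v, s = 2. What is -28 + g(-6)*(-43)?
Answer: -3683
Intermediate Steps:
X(v, C) = v + C² (X(v, C) = C² + v = v + C²)
M = 21 (M = -4 + (-5)² = -4 + 25 = 21)
b(j) = 21*j
g(O) = 61 + O² + 2*O (g(O) = -2 + ((O² + 2*O) + 21*3) = -2 + ((O² + 2*O) + 63) = -2 + (63 + O² + 2*O) = 61 + O² + 2*O)
-28 + g(-6)*(-43) = -28 + (61 + (-6)² + 2*(-6))*(-43) = -28 + (61 + 36 - 12)*(-43) = -28 + 85*(-43) = -28 - 3655 = -3683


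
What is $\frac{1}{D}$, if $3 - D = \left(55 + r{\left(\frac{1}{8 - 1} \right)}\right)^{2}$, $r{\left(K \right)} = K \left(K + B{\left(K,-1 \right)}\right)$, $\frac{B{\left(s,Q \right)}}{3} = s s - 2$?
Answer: $- \frac{117649}{344900614} \approx -0.00034111$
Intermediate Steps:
$B{\left(s,Q \right)} = -6 + 3 s^{2}$ ($B{\left(s,Q \right)} = 3 \left(s s - 2\right) = 3 \left(s^{2} - 2\right) = 3 \left(-2 + s^{2}\right) = -6 + 3 s^{2}$)
$r{\left(K \right)} = K \left(-6 + K + 3 K^{2}\right)$ ($r{\left(K \right)} = K \left(K + \left(-6 + 3 K^{2}\right)\right) = K \left(-6 + K + 3 K^{2}\right)$)
$D = - \frac{344900614}{117649}$ ($D = 3 - \left(55 + \frac{-6 + \frac{1}{8 - 1} + 3 \left(\frac{1}{8 - 1}\right)^{2}}{8 - 1}\right)^{2} = 3 - \left(55 + \frac{-6 + \frac{1}{7} + 3 \left(\frac{1}{7}\right)^{2}}{7}\right)^{2} = 3 - \left(55 + \frac{-6 + \frac{1}{7} + \frac{3}{49}}{7}\right)^{2} = 3 - \left(55 + \frac{1}{7} \left(- \frac{284}{49}\right)\right)^{2} = 3 - \left(55 - \frac{284}{343}\right)^{2} = 3 - \left(\frac{18581}{343}\right)^{2} = 3 - \frac{345253561}{117649} = - \frac{344900614}{117649} \approx -2931.6$)
$\frac{1}{D} = \frac{1}{- \frac{344900614}{117649}} = - \frac{117649}{344900614}$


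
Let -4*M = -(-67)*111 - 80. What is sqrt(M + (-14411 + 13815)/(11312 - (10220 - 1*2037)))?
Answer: I*sqrt(3244773)/42 ≈ 42.889*I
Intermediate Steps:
M = -7357/4 (M = -(-(-67)*111 - 80)/4 = -(-67*(-111) - 80)/4 = -(7437 - 80)/4 = -1/4*7357 = -7357/4 ≈ -1839.3)
sqrt(M + (-14411 + 13815)/(11312 - (10220 - 1*2037))) = sqrt(-7357/4 + (-14411 + 13815)/(11312 - (10220 - 1*2037))) = sqrt(-7357/4 - 596/(11312 - (10220 - 2037))) = sqrt(-7357/4 - 596/(11312 - 1*8183)) = sqrt(-7357/4 - 596/(11312 - 8183)) = sqrt(-7357/4 - 596/3129) = sqrt(-7357/4 - 596*1/3129) = sqrt(-7357/4 - 4/21) = sqrt(-154513/84) = I*sqrt(3244773)/42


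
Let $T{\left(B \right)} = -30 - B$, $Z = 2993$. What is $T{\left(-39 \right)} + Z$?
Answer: $3002$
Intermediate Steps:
$T{\left(-39 \right)} + Z = \left(-30 - -39\right) + 2993 = \left(-30 + 39\right) + 2993 = 9 + 2993 = 3002$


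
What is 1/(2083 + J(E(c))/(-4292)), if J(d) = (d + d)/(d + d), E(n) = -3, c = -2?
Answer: 4292/8940235 ≈ 0.00048008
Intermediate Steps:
J(d) = 1 (J(d) = (2*d)/((2*d)) = (2*d)*(1/(2*d)) = 1)
1/(2083 + J(E(c))/(-4292)) = 1/(2083 + 1/(-4292)) = 1/(2083 + 1*(-1/4292)) = 1/(2083 - 1/4292) = 1/(8940235/4292) = 4292/8940235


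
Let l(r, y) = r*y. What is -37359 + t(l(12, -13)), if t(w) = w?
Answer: -37515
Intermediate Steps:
-37359 + t(l(12, -13)) = -37359 + 12*(-13) = -37359 - 156 = -37515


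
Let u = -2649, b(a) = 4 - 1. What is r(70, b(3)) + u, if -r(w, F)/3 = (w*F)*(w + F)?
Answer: -48639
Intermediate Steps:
b(a) = 3
r(w, F) = -3*F*w*(F + w) (r(w, F) = -3*w*F*(w + F) = -3*F*w*(F + w))
r(70, b(3)) + u = -3*3*70*(3 + 70) - 2649 = -3*3*70*73 - 2649 = -45990 - 2649 = -48639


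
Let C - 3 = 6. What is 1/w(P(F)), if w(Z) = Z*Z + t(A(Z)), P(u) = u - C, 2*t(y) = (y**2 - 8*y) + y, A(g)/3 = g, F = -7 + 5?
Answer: 1/781 ≈ 0.0012804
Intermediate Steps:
C = 9 (C = 3 + 6 = 9)
F = -2
A(g) = 3*g
t(y) = y**2/2 - 7*y/2 (t(y) = ((y**2 - 8*y) + y)/2 = (y**2 - 7*y)/2 = y**2/2 - 7*y/2)
P(u) = -9 + u (P(u) = u - 1*9 = u - 9 = -9 + u)
w(Z) = Z**2 + 3*Z*(-7 + 3*Z)/2 (w(Z) = Z*Z + (3*Z)*(-7 + 3*Z)/2 = Z**2 + 3*Z*(-7 + 3*Z)/2)
1/w(P(F)) = 1/((-9 - 2)*(-21 + 11*(-9 - 2))/2) = 1/((1/2)*(-11)*(-21 + 11*(-11))) = 1/((1/2)*(-11)*(-21 - 121)) = 1/((1/2)*(-11)*(-142)) = 1/781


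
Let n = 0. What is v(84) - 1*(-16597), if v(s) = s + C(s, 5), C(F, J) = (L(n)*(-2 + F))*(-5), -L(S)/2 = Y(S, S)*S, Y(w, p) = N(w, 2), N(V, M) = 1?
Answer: 16681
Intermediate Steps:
Y(w, p) = 1
L(S) = -2*S
C(F, J) = 0 (C(F, J) = ((-2*0)*(-2 + F))*(-5) = (0*(-2 + F))*(-5) = 0*(-5) = 0)
v(s) = s (v(s) = s + 0 = s)
v(84) - 1*(-16597) = 84 - 1*(-16597) = 84 + 16597 = 16681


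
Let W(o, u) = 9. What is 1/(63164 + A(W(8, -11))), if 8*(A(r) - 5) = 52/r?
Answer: 18/1137055 ≈ 1.5830e-5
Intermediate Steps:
A(r) = 5 + 13/(2*r) (A(r) = 5 + (52/r)/8 = 5 + 13/(2*r))
1/(63164 + A(W(8, -11))) = 1/(63164 + (5 + (13/2)/9)) = 1/(63164 + (5 + (13/2)*(⅑))) = 1/(63164 + (5 + 13/18)) = 1/(63164 + 103/18) = 1/(1137055/18) = 18/1137055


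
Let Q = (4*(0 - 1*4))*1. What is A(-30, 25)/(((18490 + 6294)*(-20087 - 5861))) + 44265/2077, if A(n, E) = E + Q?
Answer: 28466610425787/1335708796864 ≈ 21.312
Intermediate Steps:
Q = -16 (Q = (4*(0 - 4))*1 = (4*(-4))*1 = -16*1 = -16)
A(n, E) = -16 + E (A(n, E) = E - 16 = -16 + E)
A(-30, 25)/(((18490 + 6294)*(-20087 - 5861))) + 44265/2077 = (-16 + 25)/(((18490 + 6294)*(-20087 - 5861))) + 44265/2077 = 9/((24784*(-25948))) + 44265*(1/2077) = 9/(-643095232) + 44265/2077 = 9*(-1/643095232) + 44265/2077 = -9/643095232 + 44265/2077 = 28466610425787/1335708796864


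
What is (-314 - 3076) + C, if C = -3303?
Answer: -6693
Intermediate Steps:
(-314 - 3076) + C = (-314 - 3076) - 3303 = -3390 - 3303 = -6693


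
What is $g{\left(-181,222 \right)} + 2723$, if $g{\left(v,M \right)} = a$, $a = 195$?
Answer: $2918$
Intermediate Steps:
$g{\left(v,M \right)} = 195$
$g{\left(-181,222 \right)} + 2723 = 195 + 2723 = 2918$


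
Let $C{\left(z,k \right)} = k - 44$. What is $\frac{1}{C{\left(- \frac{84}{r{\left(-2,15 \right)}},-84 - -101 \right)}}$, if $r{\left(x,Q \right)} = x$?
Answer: $- \frac{1}{27} \approx -0.037037$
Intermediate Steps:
$C{\left(z,k \right)} = -44 + k$ ($C{\left(z,k \right)} = k - 44 = -44 + k$)
$\frac{1}{C{\left(- \frac{84}{r{\left(-2,15 \right)}},-84 - -101 \right)}} = \frac{1}{-44 - -17} = \frac{1}{-44 + \left(-84 + 101\right)} = \frac{1}{-44 + 17} = \frac{1}{-27} = - \frac{1}{27}$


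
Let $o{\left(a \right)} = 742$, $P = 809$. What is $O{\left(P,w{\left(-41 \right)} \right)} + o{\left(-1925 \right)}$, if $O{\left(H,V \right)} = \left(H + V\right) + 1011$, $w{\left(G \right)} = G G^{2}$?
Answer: $-66359$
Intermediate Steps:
$w{\left(G \right)} = G^{3}$
$O{\left(H,V \right)} = 1011 + H + V$
$O{\left(P,w{\left(-41 \right)} \right)} + o{\left(-1925 \right)} = \left(1011 + 809 + \left(-41\right)^{3}\right) + 742 = \left(1011 + 809 - 68921\right) + 742 = -67101 + 742 = -66359$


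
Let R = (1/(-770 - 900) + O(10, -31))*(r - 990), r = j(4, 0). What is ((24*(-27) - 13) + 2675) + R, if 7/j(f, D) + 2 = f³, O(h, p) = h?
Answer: -816338167/103540 ≈ -7884.3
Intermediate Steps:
j(f, D) = 7/(-2 + f³)
r = 7/62 (r = 7/(-2 + 4³) = 7/(-2 + 64) = 7/62 ≈ 0.11290)
R = -1024867727/103540 (R = (1/(-770 - 900) + 10)*(7/62 - 990) = (1/(-1670) + 10)*(-61373/62) = (-1/1670 + 10)*(-61373/62) = (16699/1670)*(-61373/62) = -1024867727/103540 ≈ -9898.3)
((24*(-27) - 13) + 2675) + R = ((24*(-27) - 13) + 2675) - 1024867727/103540 = ((-648 - 13) + 2675) - 1024867727/103540 = (-661 + 2675) - 1024867727/103540 = 2014 - 1024867727/103540 = -816338167/103540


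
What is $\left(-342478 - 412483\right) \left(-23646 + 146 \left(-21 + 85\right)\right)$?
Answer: $10797452222$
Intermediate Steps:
$\left(-342478 - 412483\right) \left(-23646 + 146 \left(-21 + 85\right)\right) = - 754961 \left(-23646 + 146 \cdot 64\right) = - 754961 \left(-23646 + 9344\right) = \left(-754961\right) \left(-14302\right) = 10797452222$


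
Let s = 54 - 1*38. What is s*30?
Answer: 480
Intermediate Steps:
s = 16 (s = 54 - 38 = 16)
s*30 = 16*30 = 480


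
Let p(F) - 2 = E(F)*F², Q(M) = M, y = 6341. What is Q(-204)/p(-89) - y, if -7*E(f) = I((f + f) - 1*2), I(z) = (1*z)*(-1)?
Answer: -4520390389/712883 ≈ -6341.0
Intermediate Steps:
I(z) = -z (I(z) = z*(-1) = -z)
E(f) = -2/7 + 2*f/7 (E(f) = -(-1)*((f + f) - 1*2)/7 = -(-1)*(2*f - 2)/7 = -(-1)*(-2 + 2*f)/7 = -(2 - 2*f)/7 = -2/7 + 2*f/7)
p(F) = 2 + F²*(-2/7 + 2*F/7) (p(F) = 2 + (-2/7 + 2*F/7)*F² = 2 + F²*(-2/7 + 2*F/7))
Q(-204)/p(-89) - y = -204/(2 + (2/7)*(-89)²*(-1 - 89)) - 1*6341 = -204/(2 + (2/7)*7921*(-90)) - 6341 = -204/(2 - 1425780/7) - 6341 = -204/(-1425766/7) - 6341 = -204*(-7/1425766) - 6341 = 714/712883 - 6341 = -4520390389/712883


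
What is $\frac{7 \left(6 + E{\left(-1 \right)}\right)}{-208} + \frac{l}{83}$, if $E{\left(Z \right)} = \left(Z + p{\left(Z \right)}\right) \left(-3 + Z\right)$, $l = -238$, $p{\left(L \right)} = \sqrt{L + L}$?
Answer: $- \frac{27657}{8632} + \frac{7 i \sqrt{2}}{52} \approx -3.204 + 0.19037 i$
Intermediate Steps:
$p{\left(L \right)} = \sqrt{2} \sqrt{L}$ ($p{\left(L \right)} = \sqrt{2 L} = \sqrt{2} \sqrt{L}$)
$E{\left(Z \right)} = \left(-3 + Z\right) \left(Z + \sqrt{2} \sqrt{Z}\right)$ ($E{\left(Z \right)} = \left(Z + \sqrt{2} \sqrt{Z}\right) \left(-3 + Z\right) = \left(-3 + Z\right) \left(Z + \sqrt{2} \sqrt{Z}\right)$)
$\frac{7 \left(6 + E{\left(-1 \right)}\right)}{-208} + \frac{l}{83} = \frac{7 \left(6 + \left(\left(-1\right)^{2} - -3 + \sqrt{2} \left(-1\right)^{\frac{3}{2}} - 3 \sqrt{2} \sqrt{-1}\right)\right)}{-208} - \frac{238}{83} = 7 \left(6 + \left(1 + 3 + \sqrt{2} \left(- i\right) - 3 \sqrt{2} i\right)\right) \left(- \frac{1}{208}\right) - \frac{238}{83} = 7 \left(6 + \left(1 + 3 - i \sqrt{2} - 3 i \sqrt{2}\right)\right) \left(- \frac{1}{208}\right) - \frac{238}{83} = 7 \left(6 + \left(4 - 4 i \sqrt{2}\right)\right) \left(- \frac{1}{208}\right) - \frac{238}{83} = 7 \left(10 - 4 i \sqrt{2}\right) \left(- \frac{1}{208}\right) - \frac{238}{83} = \left(70 - 28 i \sqrt{2}\right) \left(- \frac{1}{208}\right) - \frac{238}{83} = \left(- \frac{35}{104} + \frac{7 i \sqrt{2}}{52}\right) - \frac{238}{83} = - \frac{27657}{8632} + \frac{7 i \sqrt{2}}{52}$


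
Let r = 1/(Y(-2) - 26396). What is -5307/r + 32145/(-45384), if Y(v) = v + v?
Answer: 2119505403685/15128 ≈ 1.4010e+8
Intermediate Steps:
Y(v) = 2*v
r = -1/26400 (r = 1/(2*(-2) - 26396) = 1/(-4 - 26396) = 1/(-26400) = -1/26400 ≈ -3.7879e-5)
-5307/r + 32145/(-45384) = -5307/(-1/26400) + 32145/(-45384) = -5307*(-26400) + 32145*(-1/45384) = 140104800 - 10715/15128 = 2119505403685/15128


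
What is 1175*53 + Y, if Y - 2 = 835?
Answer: 63112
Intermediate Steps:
Y = 837 (Y = 2 + 835 = 837)
1175*53 + Y = 1175*53 + 837 = 62275 + 837 = 63112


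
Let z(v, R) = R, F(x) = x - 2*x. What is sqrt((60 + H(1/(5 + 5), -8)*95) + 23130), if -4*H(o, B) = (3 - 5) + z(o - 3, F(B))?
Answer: sqrt(92190)/2 ≈ 151.81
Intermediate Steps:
F(x) = -x
H(o, B) = 1/2 + B/4 (H(o, B) = -((3 - 5) - B)/4 = -(-2 - B)/4 = 1/2 + B/4)
sqrt((60 + H(1/(5 + 5), -8)*95) + 23130) = sqrt((60 + (1/2 + (1/4)*(-8))*95) + 23130) = sqrt((60 + (1/2 - 2)*95) + 23130) = sqrt((60 - 3/2*95) + 23130) = sqrt((60 - 285/2) + 23130) = sqrt(-165/2 + 23130) = sqrt(46095/2) = sqrt(92190)/2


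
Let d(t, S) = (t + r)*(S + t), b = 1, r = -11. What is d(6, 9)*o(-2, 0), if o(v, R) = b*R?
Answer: 0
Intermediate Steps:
o(v, R) = R (o(v, R) = 1*R = R)
d(t, S) = (-11 + t)*(S + t) (d(t, S) = (t - 11)*(S + t) = (-11 + t)*(S + t))
d(6, 9)*o(-2, 0) = (6² - 11*9 - 11*6 + 9*6)*0 = (36 - 99 - 66 + 54)*0 = -75*0 = 0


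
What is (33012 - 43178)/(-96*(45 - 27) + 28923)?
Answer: -10166/27195 ≈ -0.37382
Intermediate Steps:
(33012 - 43178)/(-96*(45 - 27) + 28923) = -10166/(-96*18 + 28923) = -10166/(-1728 + 28923) = -10166/27195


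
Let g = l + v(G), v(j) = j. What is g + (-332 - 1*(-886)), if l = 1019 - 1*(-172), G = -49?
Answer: 1696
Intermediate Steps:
l = 1191 (l = 1019 + 172 = 1191)
g = 1142 (g = 1191 - 49 = 1142)
g + (-332 - 1*(-886)) = 1142 + (-332 - 1*(-886)) = 1142 + (-332 + 886) = 1142 + 554 = 1696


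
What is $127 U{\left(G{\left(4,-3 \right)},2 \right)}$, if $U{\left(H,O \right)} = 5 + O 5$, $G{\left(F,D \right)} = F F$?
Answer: $1905$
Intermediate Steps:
$G{\left(F,D \right)} = F^{2}$
$U{\left(H,O \right)} = 5 + 5 O$
$127 U{\left(G{\left(4,-3 \right)},2 \right)} = 127 \left(5 + 5 \cdot 2\right) = 127 \left(5 + 10\right) = 127 \cdot 15 = 1905$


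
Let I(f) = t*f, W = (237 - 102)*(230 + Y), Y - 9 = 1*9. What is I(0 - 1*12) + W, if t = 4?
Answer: 33432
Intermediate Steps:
Y = 18 (Y = 9 + 1*9 = 9 + 9 = 18)
W = 33480 (W = (237 - 102)*(230 + 18) = 135*248 = 33480)
I(f) = 4*f
I(0 - 1*12) + W = 4*(0 - 1*12) + 33480 = 4*(0 - 12) + 33480 = 4*(-12) + 33480 = -48 + 33480 = 33432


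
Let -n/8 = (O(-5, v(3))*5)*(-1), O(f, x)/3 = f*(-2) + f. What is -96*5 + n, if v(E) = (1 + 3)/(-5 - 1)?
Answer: 120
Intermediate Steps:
v(E) = -⅔ (v(E) = 4/(-6) = 4*(-⅙) = -⅔)
O(f, x) = -3*f (O(f, x) = 3*(f*(-2) + f) = 3*(-2*f + f) = 3*(-f) = -3*f)
n = 600 (n = -8*-3*(-5)*5*(-1) = -8*15*5*(-1) = -600*(-1) = -8*(-75) = 600)
-96*5 + n = -96*5 + 600 = -480 + 600 = 120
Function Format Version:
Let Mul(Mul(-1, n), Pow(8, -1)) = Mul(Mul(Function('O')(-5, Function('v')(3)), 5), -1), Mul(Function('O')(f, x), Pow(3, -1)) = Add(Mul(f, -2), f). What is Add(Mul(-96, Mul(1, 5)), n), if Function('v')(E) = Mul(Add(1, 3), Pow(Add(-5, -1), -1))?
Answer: 120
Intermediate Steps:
Function('v')(E) = Rational(-2, 3) (Function('v')(E) = Mul(4, Pow(-6, -1)) = Mul(4, Rational(-1, 6)) = Rational(-2, 3))
Function('O')(f, x) = Mul(-3, f) (Function('O')(f, x) = Mul(3, Add(Mul(f, -2), f)) = Mul(3, Add(Mul(-2, f), f)) = Mul(3, Mul(-1, f)) = Mul(-3, f))
n = 600 (n = Mul(-8, Mul(Mul(Mul(-3, -5), 5), -1)) = Mul(-8, Mul(Mul(15, 5), -1)) = Mul(-8, Mul(75, -1)) = Mul(-8, -75) = 600)
Add(Mul(-96, Mul(1, 5)), n) = Add(Mul(-96, Mul(1, 5)), 600) = Add(Mul(-96, 5), 600) = Add(-480, 600) = 120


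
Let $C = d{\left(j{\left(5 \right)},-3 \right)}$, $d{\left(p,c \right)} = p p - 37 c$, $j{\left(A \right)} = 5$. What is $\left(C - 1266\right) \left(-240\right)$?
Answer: $271200$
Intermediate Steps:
$d{\left(p,c \right)} = p^{2} - 37 c$
$C = 136$ ($C = 5^{2} - -111 = 25 + 111 = 136$)
$\left(C - 1266\right) \left(-240\right) = \left(136 - 1266\right) \left(-240\right) = \left(-1130\right) \left(-240\right) = 271200$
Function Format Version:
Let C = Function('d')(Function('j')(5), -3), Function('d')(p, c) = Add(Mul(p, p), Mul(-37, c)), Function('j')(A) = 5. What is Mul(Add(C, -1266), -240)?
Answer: 271200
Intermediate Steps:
Function('d')(p, c) = Add(Pow(p, 2), Mul(-37, c))
C = 136 (C = Add(Pow(5, 2), Mul(-37, -3)) = Add(25, 111) = 136)
Mul(Add(C, -1266), -240) = Mul(Add(136, -1266), -240) = Mul(-1130, -240) = 271200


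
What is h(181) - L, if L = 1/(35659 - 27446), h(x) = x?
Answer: 1486552/8213 ≈ 181.00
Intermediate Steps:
L = 1/8213 ≈ 0.00012176
h(181) - L = 181 - 1*1/8213 = 181 - 1/8213 = 1486552/8213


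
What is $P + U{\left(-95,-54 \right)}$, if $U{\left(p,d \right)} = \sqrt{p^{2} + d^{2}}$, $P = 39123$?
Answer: $39123 + \sqrt{11941} \approx 39232.0$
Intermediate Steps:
$U{\left(p,d \right)} = \sqrt{d^{2} + p^{2}}$
$P + U{\left(-95,-54 \right)} = 39123 + \sqrt{\left(-54\right)^{2} + \left(-95\right)^{2}} = 39123 + \sqrt{2916 + 9025} = 39123 + \sqrt{11941}$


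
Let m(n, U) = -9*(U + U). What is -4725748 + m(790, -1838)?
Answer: -4692664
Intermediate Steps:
m(n, U) = -18*U
-4725748 + m(790, -1838) = -4725748 - 18*(-1838) = -4725748 + 33084 = -4692664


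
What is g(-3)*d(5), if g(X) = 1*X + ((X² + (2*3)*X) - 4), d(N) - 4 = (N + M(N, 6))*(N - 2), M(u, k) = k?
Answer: -592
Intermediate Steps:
d(N) = 4 + (-2 + N)*(6 + N) (d(N) = 4 + (N + 6)*(N - 2) = 4 + (6 + N)*(-2 + N) = 4 + (-2 + N)*(6 + N))
g(X) = -4 + X² + 7*X (g(X) = X + ((X² + 6*X) - 4) = X + (-4 + X² + 6*X) = -4 + X² + 7*X)
g(-3)*d(5) = (-4 + (-3)² + 7*(-3))*(-8 + 5² + 4*5) = (-4 + 9 - 21)*(-8 + 25 + 20) = -16*37 = -592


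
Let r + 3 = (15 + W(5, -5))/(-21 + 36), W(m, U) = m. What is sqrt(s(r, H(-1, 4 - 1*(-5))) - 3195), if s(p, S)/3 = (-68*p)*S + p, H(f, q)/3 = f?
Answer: 2*I*sqrt(1055) ≈ 64.962*I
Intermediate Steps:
H(f, q) = 3*f
r = -5/3 (r = -3 + (15 + 5)/(-21 + 36) = -3 + 20/15 = -3 + 20*(1/15) = -3 + 4/3 = -5/3 ≈ -1.6667)
s(p, S) = 3*p - 204*S*p (s(p, S) = 3*((-68*p)*S + p) = 3*(-68*S*p + p) = 3*(p - 68*S*p) = 3*p - 204*S*p)
sqrt(s(r, H(-1, 4 - 1*(-5))) - 3195) = sqrt(3*(-5/3)*(1 - 204*(-1)) - 3195) = sqrt(3*(-5/3)*(1 - 68*(-3)) - 3195) = sqrt(3*(-5/3)*(1 + 204) - 3195) = sqrt(3*(-5/3)*205 - 3195) = sqrt(-1025 - 3195) = sqrt(-4220) = 2*I*sqrt(1055)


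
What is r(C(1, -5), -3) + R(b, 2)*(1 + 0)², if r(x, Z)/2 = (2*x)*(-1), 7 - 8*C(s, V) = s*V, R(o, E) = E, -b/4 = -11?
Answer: -4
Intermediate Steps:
b = 44 (b = -4*(-11) = 44)
C(s, V) = 7/8 - V*s/8 (C(s, V) = 7/8 - s*V/8 = 7/8 - V*s/8)
r(x, Z) = -4*x (r(x, Z) = 2*((2*x)*(-1)) = 2*(-2*x) = -4*x)
r(C(1, -5), -3) + R(b, 2)*(1 + 0)² = -4*(7/8 - ⅛*(-5)*1) + 2*(1 + 0)² = -4*(7/8 + 5/8) + 2*1² = -4*3/2 + 2*1 = -6 + 2 = -4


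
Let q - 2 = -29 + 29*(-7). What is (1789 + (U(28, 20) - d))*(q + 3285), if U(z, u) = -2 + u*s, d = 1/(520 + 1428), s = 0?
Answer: 10634684125/1948 ≈ 5.4593e+6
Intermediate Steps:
d = 1/1948 ≈ 0.00051335
U(z, u) = -2 (U(z, u) = -2 + u*0 = -2 + 0 = -2)
q = -230 (q = 2 + (-29 + 29*(-7)) = 2 + (-29 - 203) = 2 - 232 = -230)
(1789 + (U(28, 20) - d))*(q + 3285) = (1789 + (-2 - 1*1/1948))*(-230 + 3285) = (1789 + (-2 - 1/1948))*3055 = (1789 - 3897/1948)*3055 = (3481075/1948)*3055 = 10634684125/1948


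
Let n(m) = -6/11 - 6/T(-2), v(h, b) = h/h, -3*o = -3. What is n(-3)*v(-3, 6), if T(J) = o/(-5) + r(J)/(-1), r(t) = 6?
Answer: 144/341 ≈ 0.42229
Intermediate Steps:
o = 1 (o = -⅓*(-3) = 1)
v(h, b) = 1
T(J) = -31/5 (T(J) = 1/(-5) + 6/(-1) = 1*(-⅕) + 6*(-1) = -⅕ - 6 = -31/5)
n(m) = 144/341 (n(m) = -6/11 - 6/(-31/5) = -6*1/11 - 6*(-5/31) = -6/11 + 30/31 = 144/341)
n(-3)*v(-3, 6) = (144/341)*1 = 144/341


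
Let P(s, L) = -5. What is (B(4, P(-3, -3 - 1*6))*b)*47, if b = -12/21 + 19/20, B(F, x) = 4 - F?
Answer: 0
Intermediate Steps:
b = 53/140 (b = -12*1/21 + 19*(1/20) = -4/7 + 19/20 = 53/140 ≈ 0.37857)
(B(4, P(-3, -3 - 1*6))*b)*47 = ((4 - 1*4)*(53/140))*47 = ((4 - 4)*(53/140))*47 = (0*(53/140))*47 = 0*47 = 0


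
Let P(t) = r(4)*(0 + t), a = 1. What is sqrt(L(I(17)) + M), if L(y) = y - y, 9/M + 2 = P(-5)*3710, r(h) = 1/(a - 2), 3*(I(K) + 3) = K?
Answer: 3*sqrt(4637)/9274 ≈ 0.022028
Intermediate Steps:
I(K) = -3 + K/3
r(h) = -1 (r(h) = 1/(1 - 2) = 1/(-1) = -1)
P(t) = -t (P(t) = -(0 + t) = -t)
M = 9/18548 (M = 9/(-2 - 1*(-5)*3710) = 9/(-2 + 5*3710) = 9/(-2 + 18550) = 9/18548 ≈ 0.00048523)
L(y) = 0
sqrt(L(I(17)) + M) = sqrt(0 + 9/18548) = sqrt(9/18548) = 3*sqrt(4637)/9274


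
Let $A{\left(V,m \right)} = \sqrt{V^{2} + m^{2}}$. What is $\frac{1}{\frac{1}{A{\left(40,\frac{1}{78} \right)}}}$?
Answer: $\frac{\sqrt{9734401}}{78} \approx 40.0$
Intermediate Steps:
$\frac{1}{\frac{1}{A{\left(40,\frac{1}{78} \right)}}} = \frac{1}{\frac{1}{\sqrt{40^{2} + \left(\frac{1}{78}\right)^{2}}}} = \frac{1}{\frac{1}{\sqrt{1600 + \left(\frac{1}{78}\right)^{2}}}} = \frac{1}{\frac{1}{\sqrt{1600 + \frac{1}{6084}}}} = \frac{1}{\frac{1}{\sqrt{\frac{9734401}{6084}}}} = \frac{1}{\frac{1}{\frac{1}{78} \sqrt{9734401}}} = \frac{1}{\frac{78}{9734401} \sqrt{9734401}} = \frac{\sqrt{9734401}}{78}$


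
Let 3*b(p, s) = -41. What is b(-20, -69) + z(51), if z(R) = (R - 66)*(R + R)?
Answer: -4631/3 ≈ -1543.7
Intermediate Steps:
z(R) = 2*R*(-66 + R) (z(R) = (-66 + R)*(2*R) = 2*R*(-66 + R))
b(p, s) = -41/3 (b(p, s) = (1/3)*(-41) = -41/3)
b(-20, -69) + z(51) = -41/3 + 2*51*(-66 + 51) = -41/3 + 2*51*(-15) = -41/3 - 1530 = -4631/3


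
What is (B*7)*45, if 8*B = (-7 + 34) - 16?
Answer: 3465/8 ≈ 433.13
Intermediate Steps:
B = 11/8 (B = ((-7 + 34) - 16)/8 = (27 - 16)/8 = (⅛)*11 = 11/8 ≈ 1.3750)
(B*7)*45 = ((11/8)*7)*45 = (77/8)*45 = 3465/8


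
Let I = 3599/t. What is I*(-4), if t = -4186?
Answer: 7198/2093 ≈ 3.4391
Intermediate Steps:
I = -3599/4186 (I = 3599/(-4186) = 3599*(-1/4186) = -3599/4186 ≈ -0.85977)
I*(-4) = -3599/4186*(-4) = 7198/2093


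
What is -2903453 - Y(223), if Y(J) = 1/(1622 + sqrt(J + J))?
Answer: -3818676552018/1315219 + sqrt(446)/2630438 ≈ -2.9035e+6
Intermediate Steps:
Y(J) = 1/(1622 + sqrt(2)*sqrt(J)) (Y(J) = 1/(1622 + sqrt(2*J)) = 1/(1622 + sqrt(2)*sqrt(J)))
-2903453 - Y(223) = -2903453 - 1/(1622 + sqrt(2)*sqrt(223)) = -2903453 - 1/(1622 + sqrt(446))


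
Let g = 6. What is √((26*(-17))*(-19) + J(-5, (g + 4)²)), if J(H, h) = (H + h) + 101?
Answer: √8594 ≈ 92.704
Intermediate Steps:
J(H, h) = 101 + H + h
√((26*(-17))*(-19) + J(-5, (g + 4)²)) = √((26*(-17))*(-19) + (101 - 5 + (6 + 4)²)) = √(-442*(-19) + (101 - 5 + 10²)) = √(8398 + (101 - 5 + 100)) = √(8398 + 196) = √8594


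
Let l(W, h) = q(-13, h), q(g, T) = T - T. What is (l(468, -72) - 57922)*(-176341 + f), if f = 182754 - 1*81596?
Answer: 4354749726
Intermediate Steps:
q(g, T) = 0
l(W, h) = 0
f = 101158 (f = 182754 - 81596 = 101158)
(l(468, -72) - 57922)*(-176341 + f) = (0 - 57922)*(-176341 + 101158) = -57922*(-75183) = 4354749726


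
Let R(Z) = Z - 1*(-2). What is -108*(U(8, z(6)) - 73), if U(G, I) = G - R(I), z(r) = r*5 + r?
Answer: 11124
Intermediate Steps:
z(r) = 6*r (z(r) = 5*r + r = 6*r)
R(Z) = 2 + Z (R(Z) = Z + 2 = 2 + Z)
U(G, I) = -2 + G - I (U(G, I) = G - (2 + I) = G + (-2 - I) = -2 + G - I)
-108*(U(8, z(6)) - 73) = -108*((-2 + 8 - 6*6) - 73) = -108*((-2 + 8 - 1*36) - 73) = -108*((-2 + 8 - 36) - 73) = -108*(-30 - 73) = -108*(-103) = 11124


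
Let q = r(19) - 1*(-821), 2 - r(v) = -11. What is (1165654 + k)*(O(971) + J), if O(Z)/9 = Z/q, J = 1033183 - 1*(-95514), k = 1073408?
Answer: 351287197341549/139 ≈ 2.5272e+12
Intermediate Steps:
r(v) = 13 (r(v) = 2 - 1*(-11) = 2 + 11 = 13)
J = 1128697 (J = 1033183 + 95514 = 1128697)
q = 834 (q = 13 - 1*(-821) = 13 + 821 = 834)
O(Z) = 3*Z/278 (O(Z) = 9*(Z/834) = 3*Z/278)
(1165654 + k)*(O(971) + J) = (1165654 + 1073408)*((3/278)*971 + 1128697) = 2239062*(2913/278 + 1128697) = 2239062*(313780679/278) = 351287197341549/139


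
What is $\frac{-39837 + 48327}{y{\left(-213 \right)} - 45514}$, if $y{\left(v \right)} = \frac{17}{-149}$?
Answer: $- \frac{1265010}{6781603} \approx -0.18654$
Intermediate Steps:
$y{\left(v \right)} = - \frac{17}{149}$ ($y{\left(v \right)} = 17 \left(- \frac{1}{149}\right) = - \frac{17}{149}$)
$\frac{-39837 + 48327}{y{\left(-213 \right)} - 45514} = \frac{-39837 + 48327}{- \frac{17}{149} - 45514} = \frac{8490}{- \frac{6781603}{149}} = 8490 \left(- \frac{149}{6781603}\right) = - \frac{1265010}{6781603}$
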